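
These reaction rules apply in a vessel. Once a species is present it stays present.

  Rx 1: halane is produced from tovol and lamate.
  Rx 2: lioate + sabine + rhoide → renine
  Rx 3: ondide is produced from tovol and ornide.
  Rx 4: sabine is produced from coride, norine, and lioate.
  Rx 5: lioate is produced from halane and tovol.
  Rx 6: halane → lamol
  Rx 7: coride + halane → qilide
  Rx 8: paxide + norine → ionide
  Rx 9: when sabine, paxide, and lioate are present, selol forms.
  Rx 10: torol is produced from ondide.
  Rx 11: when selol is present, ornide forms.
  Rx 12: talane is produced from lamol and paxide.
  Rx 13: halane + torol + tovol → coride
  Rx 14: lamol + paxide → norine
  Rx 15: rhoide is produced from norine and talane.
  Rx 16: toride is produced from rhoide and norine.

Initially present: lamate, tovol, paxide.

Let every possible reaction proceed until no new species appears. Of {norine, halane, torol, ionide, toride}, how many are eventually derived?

4

tovol and lamate present → halane forms (Rx 1).
halane present → lamol forms (Rx 6).
lamol and paxide present → norine forms (Rx 14).
lamol and paxide present → talane forms (Rx 12).
norine and talane present → rhoide forms (Rx 15).
paxide and norine present → ionide forms (Rx 8).
rhoide and norine present → toride forms (Rx 16).
norine: reached.
halane: reached.
torol would need ondide (Rx 10), but ondide never forms.
ionide: reached.
toride: reached.
Reached: norine, halane, ionide, and toride — 4 of the 5.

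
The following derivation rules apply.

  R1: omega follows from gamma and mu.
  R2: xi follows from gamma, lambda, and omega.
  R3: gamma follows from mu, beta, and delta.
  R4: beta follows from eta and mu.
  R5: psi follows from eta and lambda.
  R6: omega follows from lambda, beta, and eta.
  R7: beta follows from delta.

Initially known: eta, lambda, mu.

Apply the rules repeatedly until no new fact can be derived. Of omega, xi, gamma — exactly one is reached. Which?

omega

From eta and mu, R4 gives beta.
From lambda, beta, and eta, R6 gives omega.
xi would need gamma, lambda, and omega (R2), but gamma is never established. gamma would need mu, beta, and delta (R3), but delta is never established.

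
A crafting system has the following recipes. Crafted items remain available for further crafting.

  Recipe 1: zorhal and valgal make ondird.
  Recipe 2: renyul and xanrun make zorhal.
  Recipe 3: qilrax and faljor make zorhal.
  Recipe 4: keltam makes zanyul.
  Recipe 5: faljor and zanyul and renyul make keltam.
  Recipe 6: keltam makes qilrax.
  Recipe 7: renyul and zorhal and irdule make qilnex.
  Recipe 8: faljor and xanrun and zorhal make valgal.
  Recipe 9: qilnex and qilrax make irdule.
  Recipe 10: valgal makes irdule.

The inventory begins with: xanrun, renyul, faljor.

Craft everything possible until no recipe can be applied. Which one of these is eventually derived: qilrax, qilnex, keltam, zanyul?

qilnex

renyul and xanrun → zorhal (Recipe 2).
faljor and xanrun and zorhal → valgal (Recipe 8).
Using Recipe 10, valgal makes irdule.
Using Recipe 7, renyul, zorhal, and irdule make qilnex.
zanyul would need keltam (Recipe 4), but keltam is never obtained. qilrax would need keltam (Recipe 6), but keltam is never obtained. keltam would need faljor, zanyul, and renyul (Recipe 5), but zanyul is never obtained.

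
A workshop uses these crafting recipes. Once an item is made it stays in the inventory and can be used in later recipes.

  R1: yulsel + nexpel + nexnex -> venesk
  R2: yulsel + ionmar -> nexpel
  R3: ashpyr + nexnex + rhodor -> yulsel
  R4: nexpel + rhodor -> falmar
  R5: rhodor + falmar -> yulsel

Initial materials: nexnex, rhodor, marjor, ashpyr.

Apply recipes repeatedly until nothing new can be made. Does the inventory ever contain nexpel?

No

nexpel would need yulsel and ionmar (R2), but ionmar is never obtained.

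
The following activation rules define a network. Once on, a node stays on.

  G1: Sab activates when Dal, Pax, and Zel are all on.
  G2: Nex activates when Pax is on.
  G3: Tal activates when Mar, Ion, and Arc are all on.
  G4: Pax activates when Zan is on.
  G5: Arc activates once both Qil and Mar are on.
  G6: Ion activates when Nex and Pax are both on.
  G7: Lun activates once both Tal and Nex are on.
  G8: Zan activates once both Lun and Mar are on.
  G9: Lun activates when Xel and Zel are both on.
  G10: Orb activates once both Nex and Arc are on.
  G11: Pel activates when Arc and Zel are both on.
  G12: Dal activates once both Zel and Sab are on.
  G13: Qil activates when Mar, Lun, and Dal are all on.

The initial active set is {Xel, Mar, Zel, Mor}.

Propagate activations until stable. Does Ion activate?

Yes

G9: Xel and Zel on → Lun on.
Lun and Mar are on, so Zan activates (G8).
Zan is on, so Pax activates (G4).
G2: Pax on → Nex on.
G6: Nex and Pax on → Ion on.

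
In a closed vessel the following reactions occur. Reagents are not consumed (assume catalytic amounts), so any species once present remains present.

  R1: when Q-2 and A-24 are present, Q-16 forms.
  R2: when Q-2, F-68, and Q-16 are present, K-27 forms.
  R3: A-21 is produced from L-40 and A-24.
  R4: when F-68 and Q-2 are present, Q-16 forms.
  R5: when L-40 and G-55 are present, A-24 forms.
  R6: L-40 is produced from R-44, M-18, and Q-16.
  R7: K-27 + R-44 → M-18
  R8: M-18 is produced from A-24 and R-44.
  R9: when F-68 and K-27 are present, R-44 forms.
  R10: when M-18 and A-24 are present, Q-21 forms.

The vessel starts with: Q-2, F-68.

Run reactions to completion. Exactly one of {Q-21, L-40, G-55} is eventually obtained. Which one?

L-40

F-68 and Q-2 present → Q-16 forms (R4).
Q-2, F-68, and Q-16 present → K-27 forms (R2).
F-68 and K-27 present → R-44 forms (R9).
K-27 and R-44 present → M-18 forms (R7).
R-44, M-18, and Q-16 present → L-40 forms (R6).
Q-21 would need M-18 and A-24 (R10), but A-24 never forms. No rule produces G-55, and it is not given.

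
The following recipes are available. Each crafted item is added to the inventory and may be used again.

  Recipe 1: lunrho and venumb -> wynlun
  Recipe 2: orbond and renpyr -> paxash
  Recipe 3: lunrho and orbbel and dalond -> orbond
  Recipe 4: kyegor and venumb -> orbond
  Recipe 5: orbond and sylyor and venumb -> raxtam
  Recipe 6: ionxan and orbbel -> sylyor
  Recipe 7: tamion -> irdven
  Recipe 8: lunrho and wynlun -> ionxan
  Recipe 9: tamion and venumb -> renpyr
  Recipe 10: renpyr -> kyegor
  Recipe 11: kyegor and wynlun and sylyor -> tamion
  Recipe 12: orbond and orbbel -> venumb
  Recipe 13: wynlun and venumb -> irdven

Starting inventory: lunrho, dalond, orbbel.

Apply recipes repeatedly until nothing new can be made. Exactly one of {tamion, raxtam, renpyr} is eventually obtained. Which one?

raxtam

lunrho and orbbel and dalond -> orbond (Recipe 3).
orbond and orbbel -> venumb (Recipe 12).
lunrho and venumb -> wynlun (Recipe 1).
Using Recipe 8, lunrho and wynlun make ionxan.
Using Recipe 6, ionxan and orbbel make sylyor.
Using Recipe 5, orbond, sylyor, and venumb make raxtam.
renpyr would need tamion and venumb (Recipe 9), but tamion is never obtained. tamion would need kyegor, wynlun, and sylyor (Recipe 11), but kyegor is never obtained.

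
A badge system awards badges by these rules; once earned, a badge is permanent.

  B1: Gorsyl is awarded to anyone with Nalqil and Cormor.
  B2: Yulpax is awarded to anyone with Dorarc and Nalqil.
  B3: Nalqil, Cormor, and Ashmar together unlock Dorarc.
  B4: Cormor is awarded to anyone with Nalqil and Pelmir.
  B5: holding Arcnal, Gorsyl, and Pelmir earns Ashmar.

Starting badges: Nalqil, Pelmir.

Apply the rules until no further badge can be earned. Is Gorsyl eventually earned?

Yes

With Nalqil and Pelmir, Cormor is earned (B4).
With Nalqil and Cormor, Gorsyl is earned (B1).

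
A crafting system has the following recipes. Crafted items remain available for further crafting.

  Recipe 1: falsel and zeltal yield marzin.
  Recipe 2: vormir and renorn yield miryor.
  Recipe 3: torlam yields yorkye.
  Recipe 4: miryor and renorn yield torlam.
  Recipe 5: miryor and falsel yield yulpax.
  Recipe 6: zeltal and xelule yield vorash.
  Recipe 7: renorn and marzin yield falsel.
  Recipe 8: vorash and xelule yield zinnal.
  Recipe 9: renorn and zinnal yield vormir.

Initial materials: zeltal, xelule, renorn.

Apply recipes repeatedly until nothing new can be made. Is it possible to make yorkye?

Using Recipe 6, zeltal and xelule make vorash.
Using Recipe 8, vorash and xelule make zinnal.
Using Recipe 9, renorn and zinnal make vormir.
Using Recipe 2, vormir and renorn make miryor.
miryor and renorn → torlam (Recipe 4).
torlam → yorkye (Recipe 3).

Yes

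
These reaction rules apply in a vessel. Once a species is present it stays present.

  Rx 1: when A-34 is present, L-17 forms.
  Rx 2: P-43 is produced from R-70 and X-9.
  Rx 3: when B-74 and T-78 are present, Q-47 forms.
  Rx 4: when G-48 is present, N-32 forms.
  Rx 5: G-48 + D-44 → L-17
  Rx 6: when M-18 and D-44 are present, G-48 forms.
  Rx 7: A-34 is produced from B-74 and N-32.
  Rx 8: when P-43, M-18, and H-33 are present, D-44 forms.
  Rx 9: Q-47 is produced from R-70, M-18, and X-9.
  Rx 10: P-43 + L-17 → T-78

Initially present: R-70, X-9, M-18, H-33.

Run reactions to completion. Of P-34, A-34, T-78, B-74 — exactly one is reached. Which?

T-78

R-70 and X-9 present → P-43 forms (Rx 2).
P-43, M-18, and H-33 present → D-44 forms (Rx 8).
M-18 and D-44 present → G-48 forms (Rx 6).
G-48 and D-44 present → L-17 forms (Rx 5).
P-43 and L-17 present → T-78 forms (Rx 10).
No rule produces B-74, and it is not given. A-34 would need B-74 and N-32 (Rx 7), but B-74 never forms. No rule produces P-34, and it is not given.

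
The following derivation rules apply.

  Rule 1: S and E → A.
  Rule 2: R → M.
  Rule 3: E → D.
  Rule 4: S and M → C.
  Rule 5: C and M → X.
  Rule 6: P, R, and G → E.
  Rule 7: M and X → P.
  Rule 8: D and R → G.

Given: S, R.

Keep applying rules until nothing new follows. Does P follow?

From R, Rule 2 gives M.
From S and M, Rule 4 gives C.
From C and M, Rule 5 gives X.
From M and X, Rule 7 gives P.

Yes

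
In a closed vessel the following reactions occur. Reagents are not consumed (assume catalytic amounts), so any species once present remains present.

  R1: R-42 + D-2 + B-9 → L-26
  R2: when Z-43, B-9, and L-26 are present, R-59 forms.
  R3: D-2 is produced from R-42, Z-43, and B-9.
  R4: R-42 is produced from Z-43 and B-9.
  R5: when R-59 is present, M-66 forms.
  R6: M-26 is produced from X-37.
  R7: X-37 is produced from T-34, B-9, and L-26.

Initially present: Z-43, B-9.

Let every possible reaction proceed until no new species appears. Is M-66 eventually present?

Z-43 and B-9 present → R-42 forms (R4).
R-42, Z-43, and B-9 present → D-2 forms (R3).
R-42, D-2, and B-9 present → L-26 forms (R1).
Z-43, B-9, and L-26 present → R-59 forms (R2).
R-59 present → M-66 forms (R5).

Yes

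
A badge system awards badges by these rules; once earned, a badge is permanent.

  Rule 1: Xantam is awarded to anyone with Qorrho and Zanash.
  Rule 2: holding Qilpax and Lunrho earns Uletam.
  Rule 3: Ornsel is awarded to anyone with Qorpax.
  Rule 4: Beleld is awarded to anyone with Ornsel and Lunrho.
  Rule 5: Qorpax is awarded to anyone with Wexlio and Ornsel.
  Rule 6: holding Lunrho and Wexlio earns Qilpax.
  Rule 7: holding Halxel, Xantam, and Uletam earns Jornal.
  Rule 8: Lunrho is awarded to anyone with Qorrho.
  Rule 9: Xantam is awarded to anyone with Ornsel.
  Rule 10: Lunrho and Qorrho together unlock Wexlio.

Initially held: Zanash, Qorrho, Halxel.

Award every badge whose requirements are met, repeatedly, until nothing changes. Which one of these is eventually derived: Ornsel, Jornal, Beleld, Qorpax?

With Qorrho, Lunrho is earned (Rule 8).
With Qorrho and Zanash, Xantam is earned (Rule 1).
With Lunrho and Qorrho, Wexlio is earned (Rule 10).
With Lunrho and Wexlio, Qilpax is earned (Rule 6).
With Qilpax and Lunrho, Uletam is earned (Rule 2).
With Halxel, Xantam, and Uletam, Jornal is earned (Rule 7).
Ornsel would need Qorpax (Rule 3), but Qorpax is never earned. Qorpax would need Wexlio and Ornsel (Rule 5), but Ornsel is never earned. Beleld would need Ornsel and Lunrho (Rule 4), but Ornsel is never earned.

Jornal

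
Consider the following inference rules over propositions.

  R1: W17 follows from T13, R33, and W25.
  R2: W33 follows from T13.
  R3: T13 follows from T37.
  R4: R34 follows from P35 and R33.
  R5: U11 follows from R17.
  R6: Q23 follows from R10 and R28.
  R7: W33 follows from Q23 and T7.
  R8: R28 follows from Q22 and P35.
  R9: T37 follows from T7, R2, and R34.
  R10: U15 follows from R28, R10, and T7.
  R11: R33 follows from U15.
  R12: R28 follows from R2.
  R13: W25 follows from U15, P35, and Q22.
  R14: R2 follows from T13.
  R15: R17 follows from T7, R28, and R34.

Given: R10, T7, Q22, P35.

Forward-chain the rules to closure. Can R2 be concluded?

R2 would need T13 (R14), but T13 is never established.

No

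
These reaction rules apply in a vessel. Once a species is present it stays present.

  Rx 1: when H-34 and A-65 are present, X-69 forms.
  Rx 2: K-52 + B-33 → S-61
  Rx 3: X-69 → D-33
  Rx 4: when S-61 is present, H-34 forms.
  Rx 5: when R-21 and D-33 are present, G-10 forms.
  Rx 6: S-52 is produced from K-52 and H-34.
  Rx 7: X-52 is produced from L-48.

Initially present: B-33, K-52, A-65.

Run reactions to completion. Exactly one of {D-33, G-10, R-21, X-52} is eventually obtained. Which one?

K-52 and B-33 present → S-61 forms (Rx 2).
S-61 present → H-34 forms (Rx 4).
H-34 and A-65 present → X-69 forms (Rx 1).
X-69 present → D-33 forms (Rx 3).
No rule produces R-21, and it is not given. G-10 would need R-21 and D-33 (Rx 5), but R-21 never forms. X-52 would need L-48 (Rx 7), but L-48 never forms.

D-33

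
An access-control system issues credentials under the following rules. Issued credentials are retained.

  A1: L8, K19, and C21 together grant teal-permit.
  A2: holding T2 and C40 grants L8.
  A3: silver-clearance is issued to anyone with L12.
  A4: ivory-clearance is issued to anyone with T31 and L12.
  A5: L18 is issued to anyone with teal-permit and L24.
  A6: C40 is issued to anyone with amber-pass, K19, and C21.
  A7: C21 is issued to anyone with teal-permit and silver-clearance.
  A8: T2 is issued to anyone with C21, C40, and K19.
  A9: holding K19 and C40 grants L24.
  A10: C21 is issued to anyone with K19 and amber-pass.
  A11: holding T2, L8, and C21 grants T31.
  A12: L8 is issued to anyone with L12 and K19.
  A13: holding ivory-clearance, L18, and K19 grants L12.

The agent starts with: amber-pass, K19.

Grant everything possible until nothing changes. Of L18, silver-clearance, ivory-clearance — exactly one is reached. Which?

Holding K19 and amber-pass grants C21 (A10).
Holding amber-pass, K19, and C21 grants C40 (A6).
Holding C21, C40, and K19 grants T2 (A8).
Holding K19 and C40 grants L24 (A9).
Holding T2 and C40 grants L8 (A2).
Holding L8, K19, and C21 grants teal-permit (A1).
Holding teal-permit and L24 grants L18 (A5).
ivory-clearance would need T31 and L12 (A4), but L12 is never granted. silver-clearance would need L12 (A3), but L12 is never granted.

L18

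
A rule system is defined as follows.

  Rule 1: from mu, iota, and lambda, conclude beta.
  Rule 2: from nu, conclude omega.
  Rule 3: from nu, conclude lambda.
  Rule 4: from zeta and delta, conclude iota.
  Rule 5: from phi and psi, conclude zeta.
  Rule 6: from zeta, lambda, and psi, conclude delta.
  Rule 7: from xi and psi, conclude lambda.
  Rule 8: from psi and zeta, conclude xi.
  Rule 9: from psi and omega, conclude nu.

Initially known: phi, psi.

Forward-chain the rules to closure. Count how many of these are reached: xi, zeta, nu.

From phi and psi, Rule 5 gives zeta.
psi and zeta hold, so xi follows (Rule 8).
xi: reached.
zeta: reached.
nu would need psi and omega (Rule 9), but omega is never established.
Reached: xi and zeta — 2 of the 3.

2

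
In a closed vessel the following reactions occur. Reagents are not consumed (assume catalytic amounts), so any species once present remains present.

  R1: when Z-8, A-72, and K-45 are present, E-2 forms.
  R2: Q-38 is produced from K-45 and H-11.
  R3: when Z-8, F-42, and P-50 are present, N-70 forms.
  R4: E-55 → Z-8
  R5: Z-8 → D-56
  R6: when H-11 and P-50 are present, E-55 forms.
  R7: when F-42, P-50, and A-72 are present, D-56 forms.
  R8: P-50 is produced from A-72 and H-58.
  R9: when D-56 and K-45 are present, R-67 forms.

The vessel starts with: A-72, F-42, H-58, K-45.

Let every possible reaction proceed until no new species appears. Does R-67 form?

Yes

A-72 and H-58 present → P-50 forms (R8).
F-42, P-50, and A-72 present → D-56 forms (R7).
D-56 and K-45 present → R-67 forms (R9).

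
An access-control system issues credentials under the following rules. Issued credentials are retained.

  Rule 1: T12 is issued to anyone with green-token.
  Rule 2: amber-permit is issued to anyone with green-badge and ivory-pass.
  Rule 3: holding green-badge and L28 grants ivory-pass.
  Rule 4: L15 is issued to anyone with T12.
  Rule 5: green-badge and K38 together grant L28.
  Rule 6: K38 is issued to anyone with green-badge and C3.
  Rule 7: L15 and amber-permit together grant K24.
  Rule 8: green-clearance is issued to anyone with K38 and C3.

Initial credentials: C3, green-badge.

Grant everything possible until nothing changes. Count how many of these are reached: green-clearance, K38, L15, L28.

Holding green-badge and C3 grants K38 (Rule 6).
Holding green-badge and K38 grants L28 (Rule 5).
Holding K38 and C3 grants green-clearance (Rule 8).
green-clearance: reached.
K38: reached.
L15 would need T12 (Rule 4), but T12 is never granted.
L28: reached.
Reached: green-clearance, K38, and L28 — 3 of the 4.

3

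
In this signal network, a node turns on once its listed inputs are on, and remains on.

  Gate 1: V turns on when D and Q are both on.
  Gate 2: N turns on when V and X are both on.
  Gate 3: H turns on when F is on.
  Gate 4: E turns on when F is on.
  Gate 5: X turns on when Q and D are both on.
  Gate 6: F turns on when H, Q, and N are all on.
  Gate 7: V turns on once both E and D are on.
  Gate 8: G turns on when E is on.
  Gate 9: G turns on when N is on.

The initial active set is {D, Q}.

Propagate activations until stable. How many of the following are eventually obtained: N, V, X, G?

Gate 5: Q and D on → X on.
D and Q are on, so V turns on (Gate 1).
Gate 2: V and X on → N on.
Gate 9: N on → G on.
N: reached.
V: reached.
X: reached.
G: reached.
All 4 are reached.

4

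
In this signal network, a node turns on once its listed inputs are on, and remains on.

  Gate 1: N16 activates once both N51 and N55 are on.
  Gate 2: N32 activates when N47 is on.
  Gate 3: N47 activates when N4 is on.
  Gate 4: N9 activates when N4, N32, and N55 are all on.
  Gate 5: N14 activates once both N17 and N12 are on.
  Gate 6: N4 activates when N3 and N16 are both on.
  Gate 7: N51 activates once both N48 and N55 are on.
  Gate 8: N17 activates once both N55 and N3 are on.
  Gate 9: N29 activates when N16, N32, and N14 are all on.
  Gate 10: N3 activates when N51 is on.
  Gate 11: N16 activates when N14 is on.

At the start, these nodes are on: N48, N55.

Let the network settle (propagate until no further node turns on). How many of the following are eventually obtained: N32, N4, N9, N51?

N48 and N55 are on, so N51 activates (Gate 7).
Gate 1: N51 and N55 on → N16 on.
N51 is on, so N3 activates (Gate 10).
N3 and N16 are on, so N4 activates (Gate 6).
Gate 3: N4 on → N47 on.
N47 is on, so N32 activates (Gate 2).
N4, N32, and N55 are on, so N9 activates (Gate 4).
N32: reached.
N4: reached.
N9: reached.
N51: reached.
All 4 are reached.

4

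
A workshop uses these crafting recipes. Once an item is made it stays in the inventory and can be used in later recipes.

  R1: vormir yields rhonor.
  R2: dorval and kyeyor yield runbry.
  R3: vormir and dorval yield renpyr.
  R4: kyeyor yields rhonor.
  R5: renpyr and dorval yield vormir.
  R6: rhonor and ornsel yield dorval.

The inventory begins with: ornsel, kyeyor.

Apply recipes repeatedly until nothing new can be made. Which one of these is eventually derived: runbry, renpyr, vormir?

kyeyor → rhonor (R4).
Using R6, rhonor and ornsel make dorval.
dorval and kyeyor → runbry (R2).
renpyr would need vormir and dorval (R3), but vormir is never obtained. vormir would need renpyr and dorval (R5), but renpyr is never obtained.

runbry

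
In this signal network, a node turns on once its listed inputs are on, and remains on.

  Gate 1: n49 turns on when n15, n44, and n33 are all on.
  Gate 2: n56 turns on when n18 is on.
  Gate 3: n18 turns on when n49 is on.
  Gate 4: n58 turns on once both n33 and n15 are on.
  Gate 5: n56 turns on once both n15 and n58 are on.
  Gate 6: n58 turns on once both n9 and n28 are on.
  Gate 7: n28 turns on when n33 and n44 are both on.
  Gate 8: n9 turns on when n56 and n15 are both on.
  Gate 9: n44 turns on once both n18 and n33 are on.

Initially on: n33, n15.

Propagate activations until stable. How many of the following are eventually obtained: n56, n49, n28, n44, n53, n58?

2

n33 and n15 are on, so n58 turns on (Gate 4).
Gate 5: n15 and n58 on → n56 on.
n56: reached.
n49 would need n15, n44, and n33 (Gate 1), but n44 never turns on.
n28 would need n33 and n44 (Gate 7), but n44 never turns on.
n44 would need n18 and n33 (Gate 9), but n18 never turns on.
No rule produces n53, and it is not given.
n58: reached.
Reached: n56 and n58 — 2 of the 6.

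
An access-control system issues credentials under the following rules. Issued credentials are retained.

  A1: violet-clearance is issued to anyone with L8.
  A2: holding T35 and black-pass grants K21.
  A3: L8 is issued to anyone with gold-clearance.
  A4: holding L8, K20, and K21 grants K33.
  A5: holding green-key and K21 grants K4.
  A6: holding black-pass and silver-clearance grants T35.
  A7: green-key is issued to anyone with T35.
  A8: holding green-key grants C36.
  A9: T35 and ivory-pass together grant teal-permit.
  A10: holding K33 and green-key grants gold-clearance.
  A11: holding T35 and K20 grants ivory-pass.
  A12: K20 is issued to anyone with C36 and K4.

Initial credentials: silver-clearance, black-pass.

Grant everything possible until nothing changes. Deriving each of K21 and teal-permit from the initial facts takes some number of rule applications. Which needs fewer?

K21: Holding black-pass and silver-clearance grants T35 (A6). Holding T35 and black-pass grants K21 (A2). [2 rule applications]
teal-permit: Holding black-pass and silver-clearance grants T35 (A6). Holding T35 and black-pass grants K21 (A2). Holding T35 grants green-key (A7). Holding green-key and K21 grants K4 (A5). Holding green-key grants C36 (A8). Holding C36 and K4 grants K20 (A12). Holding T35 and K20 grants ivory-pass (A11). Holding T35 and ivory-pass grants teal-permit (A9). [8 rule applications]
K21 needs fewer.

K21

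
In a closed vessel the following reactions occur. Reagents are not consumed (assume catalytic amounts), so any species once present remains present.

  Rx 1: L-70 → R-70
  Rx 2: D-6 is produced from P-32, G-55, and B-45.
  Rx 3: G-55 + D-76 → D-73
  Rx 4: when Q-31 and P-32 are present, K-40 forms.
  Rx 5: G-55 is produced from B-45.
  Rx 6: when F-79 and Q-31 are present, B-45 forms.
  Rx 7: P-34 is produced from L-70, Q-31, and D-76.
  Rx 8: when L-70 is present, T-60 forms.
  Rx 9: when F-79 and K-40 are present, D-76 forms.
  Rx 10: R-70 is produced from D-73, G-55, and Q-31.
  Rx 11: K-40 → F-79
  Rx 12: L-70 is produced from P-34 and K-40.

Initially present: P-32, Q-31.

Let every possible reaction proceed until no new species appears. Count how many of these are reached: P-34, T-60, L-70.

0

P-34 would need L-70, Q-31, and D-76 (Rx 7), but L-70 never forms.
T-60 would need L-70 (Rx 8), but L-70 never forms.
L-70 would need P-34 and K-40 (Rx 12), but P-34 never forms.
None of the 3 are reached.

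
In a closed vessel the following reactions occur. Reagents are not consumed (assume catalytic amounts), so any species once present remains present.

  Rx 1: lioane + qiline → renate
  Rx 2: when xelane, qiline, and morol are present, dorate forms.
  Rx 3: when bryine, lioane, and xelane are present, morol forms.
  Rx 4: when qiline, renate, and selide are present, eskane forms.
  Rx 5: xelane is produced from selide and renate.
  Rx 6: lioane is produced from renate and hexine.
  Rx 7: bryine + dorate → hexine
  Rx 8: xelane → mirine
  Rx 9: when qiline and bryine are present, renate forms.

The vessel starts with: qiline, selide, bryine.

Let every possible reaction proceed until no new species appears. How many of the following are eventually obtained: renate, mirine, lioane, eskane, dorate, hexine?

3

qiline and bryine present → renate forms (Rx 9).
selide and renate present → xelane forms (Rx 5).
qiline, renate, and selide present → eskane forms (Rx 4).
xelane present → mirine forms (Rx 8).
renate: reached.
mirine: reached.
lioane would need renate and hexine (Rx 6), but hexine never forms.
eskane: reached.
dorate would need xelane, qiline, and morol (Rx 2), but morol never forms.
hexine would need bryine and dorate (Rx 7), but dorate never forms.
Reached: renate, mirine, and eskane — 3 of the 6.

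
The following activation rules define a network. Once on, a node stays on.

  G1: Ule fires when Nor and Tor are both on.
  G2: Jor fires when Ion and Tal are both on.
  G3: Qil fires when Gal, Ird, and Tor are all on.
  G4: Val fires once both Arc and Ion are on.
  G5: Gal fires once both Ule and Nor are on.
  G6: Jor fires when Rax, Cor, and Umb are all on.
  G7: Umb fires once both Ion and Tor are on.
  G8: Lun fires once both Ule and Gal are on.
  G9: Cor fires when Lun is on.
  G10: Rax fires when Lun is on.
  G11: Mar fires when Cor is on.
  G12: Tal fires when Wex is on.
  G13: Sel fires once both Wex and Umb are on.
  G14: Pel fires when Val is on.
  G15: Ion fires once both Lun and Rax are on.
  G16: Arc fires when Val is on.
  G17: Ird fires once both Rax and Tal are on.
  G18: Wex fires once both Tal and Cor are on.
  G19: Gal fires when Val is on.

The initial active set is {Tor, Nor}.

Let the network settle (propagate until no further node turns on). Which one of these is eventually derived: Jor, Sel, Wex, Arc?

Jor

G1: Nor and Tor on → Ule on.
Ule and Nor are on, so Gal fires (G5).
G8: Ule and Gal on → Lun on.
Lun is on, so Rax fires (G10).
G9: Lun on → Cor on.
G15: Lun and Rax on → Ion on.
Ion and Tor are on, so Umb fires (G7).
G6: Rax, Cor, and Umb on → Jor on.
Wex would need Tal and Cor (G18), but Tal never turns on. Sel would need Wex and Umb (G13), but Wex never turns on. Arc would need Val (G16), but Val never turns on.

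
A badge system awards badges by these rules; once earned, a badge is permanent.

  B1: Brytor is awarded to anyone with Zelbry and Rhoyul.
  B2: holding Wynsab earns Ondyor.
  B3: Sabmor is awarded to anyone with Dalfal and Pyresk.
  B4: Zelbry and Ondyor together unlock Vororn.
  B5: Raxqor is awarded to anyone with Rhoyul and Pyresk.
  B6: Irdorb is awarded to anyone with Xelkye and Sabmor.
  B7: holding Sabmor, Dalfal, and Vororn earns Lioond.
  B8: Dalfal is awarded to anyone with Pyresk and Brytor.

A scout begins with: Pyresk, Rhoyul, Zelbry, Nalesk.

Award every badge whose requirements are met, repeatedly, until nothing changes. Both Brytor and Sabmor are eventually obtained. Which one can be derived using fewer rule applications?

Brytor

Brytor: With Zelbry and Rhoyul, Brytor is earned (B1). [1 rule application]
Sabmor: With Zelbry and Rhoyul, Brytor is earned (B1). With Pyresk and Brytor, Dalfal is earned (B8). With Dalfal and Pyresk, Sabmor is earned (B3). [3 rule applications]
Brytor needs fewer.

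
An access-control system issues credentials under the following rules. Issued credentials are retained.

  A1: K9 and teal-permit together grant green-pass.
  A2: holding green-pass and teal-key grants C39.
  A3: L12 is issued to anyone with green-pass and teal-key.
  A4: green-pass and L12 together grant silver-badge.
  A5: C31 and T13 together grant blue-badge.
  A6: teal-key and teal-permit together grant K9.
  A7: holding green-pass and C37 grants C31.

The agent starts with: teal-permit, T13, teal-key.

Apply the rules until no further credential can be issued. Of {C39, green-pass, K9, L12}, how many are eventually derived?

4

Holding teal-key and teal-permit grants K9 (A6).
Holding K9 and teal-permit grants green-pass (A1).
Holding green-pass and teal-key grants C39 (A2).
Holding green-pass and teal-key grants L12 (A3).
C39: reached.
green-pass: reached.
K9: reached.
L12: reached.
All 4 are reached.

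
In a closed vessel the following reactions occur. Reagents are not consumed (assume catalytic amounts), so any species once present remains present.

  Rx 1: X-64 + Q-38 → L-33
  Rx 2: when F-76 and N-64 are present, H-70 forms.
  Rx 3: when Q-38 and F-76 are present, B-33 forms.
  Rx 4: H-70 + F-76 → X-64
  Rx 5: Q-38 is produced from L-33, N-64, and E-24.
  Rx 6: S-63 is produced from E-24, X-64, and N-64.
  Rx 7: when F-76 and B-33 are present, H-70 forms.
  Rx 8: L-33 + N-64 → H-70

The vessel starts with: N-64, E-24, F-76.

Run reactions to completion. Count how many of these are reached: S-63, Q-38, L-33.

F-76 and N-64 present → H-70 forms (Rx 2).
H-70 and F-76 present → X-64 forms (Rx 4).
E-24, X-64, and N-64 present → S-63 forms (Rx 6).
S-63: reached.
Q-38 would need L-33, N-64, and E-24 (Rx 5), but L-33 never forms.
L-33 would need X-64 and Q-38 (Rx 1), but Q-38 never forms.
Reached: S-63 — 1 of the 3.

1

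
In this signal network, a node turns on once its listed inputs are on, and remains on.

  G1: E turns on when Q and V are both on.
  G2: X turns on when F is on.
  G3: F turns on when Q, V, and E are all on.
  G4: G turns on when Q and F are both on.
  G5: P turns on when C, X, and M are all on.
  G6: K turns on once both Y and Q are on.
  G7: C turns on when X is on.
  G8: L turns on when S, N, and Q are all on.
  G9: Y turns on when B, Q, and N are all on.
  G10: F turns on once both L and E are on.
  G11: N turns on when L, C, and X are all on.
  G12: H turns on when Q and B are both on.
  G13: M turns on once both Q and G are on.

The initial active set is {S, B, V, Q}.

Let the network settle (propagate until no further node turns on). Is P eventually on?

Q and V are on, so E turns on (G1).
Q, V, and E are on, so F turns on (G3).
G4: Q and F on → G on.
G2: F on → X on.
X is on, so C turns on (G7).
Q and G are on, so M turns on (G13).
G5: C, X, and M on → P on.

Yes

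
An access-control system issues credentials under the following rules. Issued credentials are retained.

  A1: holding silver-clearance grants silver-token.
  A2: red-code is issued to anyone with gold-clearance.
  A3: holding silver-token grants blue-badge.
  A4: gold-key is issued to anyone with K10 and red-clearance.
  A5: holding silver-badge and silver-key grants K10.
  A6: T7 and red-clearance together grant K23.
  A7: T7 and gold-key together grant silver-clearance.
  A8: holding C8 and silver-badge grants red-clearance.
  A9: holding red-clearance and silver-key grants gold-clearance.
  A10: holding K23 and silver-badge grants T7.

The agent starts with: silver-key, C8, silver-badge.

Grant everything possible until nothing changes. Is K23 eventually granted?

No

K23 would need T7 and red-clearance (A6), but T7 is never granted.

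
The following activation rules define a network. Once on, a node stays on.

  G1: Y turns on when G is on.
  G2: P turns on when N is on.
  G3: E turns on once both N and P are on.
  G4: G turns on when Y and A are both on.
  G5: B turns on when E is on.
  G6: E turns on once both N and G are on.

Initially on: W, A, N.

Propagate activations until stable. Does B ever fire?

G2: N on → P on.
N and P are on, so E turns on (G3).
G5: E on → B on.

Yes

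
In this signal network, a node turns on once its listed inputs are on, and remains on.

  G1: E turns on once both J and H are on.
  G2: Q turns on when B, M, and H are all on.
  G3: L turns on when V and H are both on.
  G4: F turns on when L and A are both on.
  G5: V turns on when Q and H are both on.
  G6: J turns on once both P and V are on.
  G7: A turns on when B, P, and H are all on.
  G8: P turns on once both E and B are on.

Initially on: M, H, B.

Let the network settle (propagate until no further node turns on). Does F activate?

No

F would need L and A (G4), but A never turns on.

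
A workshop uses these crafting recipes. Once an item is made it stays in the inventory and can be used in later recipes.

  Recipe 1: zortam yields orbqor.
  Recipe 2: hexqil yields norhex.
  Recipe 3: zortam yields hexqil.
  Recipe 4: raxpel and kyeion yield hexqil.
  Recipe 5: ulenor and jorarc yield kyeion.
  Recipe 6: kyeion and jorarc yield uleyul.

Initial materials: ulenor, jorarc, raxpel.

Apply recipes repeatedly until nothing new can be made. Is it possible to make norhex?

Yes

ulenor and jorarc → kyeion (Recipe 5).
raxpel and kyeion → hexqil (Recipe 4).
Using Recipe 2, hexqil makes norhex.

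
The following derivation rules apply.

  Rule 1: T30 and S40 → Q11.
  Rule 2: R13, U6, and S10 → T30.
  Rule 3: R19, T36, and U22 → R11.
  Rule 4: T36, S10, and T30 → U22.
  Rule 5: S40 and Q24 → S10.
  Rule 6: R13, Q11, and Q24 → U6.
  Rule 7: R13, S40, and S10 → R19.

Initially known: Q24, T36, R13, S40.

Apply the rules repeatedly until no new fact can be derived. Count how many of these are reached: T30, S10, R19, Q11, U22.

From S40 and Q24, Rule 5 gives S10.
From R13, S40, and S10, Rule 7 gives R19.
T30 would need R13, U6, and S10 (Rule 2), but U6 is never established.
S10: reached.
R19: reached.
Q11 would need T30 and S40 (Rule 1), but T30 is never established.
U22 would need T36, S10, and T30 (Rule 4), but T30 is never established.
Reached: S10 and R19 — 2 of the 5.

2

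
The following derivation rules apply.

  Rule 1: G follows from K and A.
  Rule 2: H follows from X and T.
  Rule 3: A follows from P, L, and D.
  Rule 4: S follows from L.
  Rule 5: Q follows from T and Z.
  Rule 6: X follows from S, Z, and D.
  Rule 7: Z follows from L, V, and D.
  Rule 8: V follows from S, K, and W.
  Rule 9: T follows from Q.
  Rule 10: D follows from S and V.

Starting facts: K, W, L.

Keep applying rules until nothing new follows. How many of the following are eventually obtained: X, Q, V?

2

From L, Rule 4 gives S.
S, K, and W hold, so V follows (Rule 8).
From S and V, Rule 10 gives D.
From L, V, and D, Rule 7 gives Z.
S, Z, and D hold, so X follows (Rule 6).
X: reached.
Q would need T and Z (Rule 5), but T is never established.
V: reached.
Reached: X and V — 2 of the 3.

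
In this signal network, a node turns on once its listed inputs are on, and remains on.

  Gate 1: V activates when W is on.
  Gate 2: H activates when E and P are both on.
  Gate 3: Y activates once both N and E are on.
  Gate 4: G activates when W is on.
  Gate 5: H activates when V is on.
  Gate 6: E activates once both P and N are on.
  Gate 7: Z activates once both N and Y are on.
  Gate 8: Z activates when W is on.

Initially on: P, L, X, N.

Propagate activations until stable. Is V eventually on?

V would need W (Gate 1), but W never turns on.

No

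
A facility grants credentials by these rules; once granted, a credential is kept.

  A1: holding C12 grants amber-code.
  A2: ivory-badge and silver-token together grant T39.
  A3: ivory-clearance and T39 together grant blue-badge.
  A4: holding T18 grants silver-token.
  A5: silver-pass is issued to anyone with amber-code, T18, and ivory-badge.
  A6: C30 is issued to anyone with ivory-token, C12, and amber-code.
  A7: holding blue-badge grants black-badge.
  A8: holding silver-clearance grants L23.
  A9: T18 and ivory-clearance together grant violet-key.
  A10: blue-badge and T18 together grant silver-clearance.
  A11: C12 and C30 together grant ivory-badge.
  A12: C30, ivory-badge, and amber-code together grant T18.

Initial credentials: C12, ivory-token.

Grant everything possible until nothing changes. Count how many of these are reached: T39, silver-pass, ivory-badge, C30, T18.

Holding C12 grants amber-code (A1).
Holding ivory-token, C12, and amber-code grants C30 (A6).
Holding C12 and C30 grants ivory-badge (A11).
Holding C30, ivory-badge, and amber-code grants T18 (A12).
Holding amber-code, T18, and ivory-badge grants silver-pass (A5).
Holding T18 grants silver-token (A4).
Holding ivory-badge and silver-token grants T39 (A2).
T39: reached.
silver-pass: reached.
ivory-badge: reached.
C30: reached.
T18: reached.
All 5 are reached.

5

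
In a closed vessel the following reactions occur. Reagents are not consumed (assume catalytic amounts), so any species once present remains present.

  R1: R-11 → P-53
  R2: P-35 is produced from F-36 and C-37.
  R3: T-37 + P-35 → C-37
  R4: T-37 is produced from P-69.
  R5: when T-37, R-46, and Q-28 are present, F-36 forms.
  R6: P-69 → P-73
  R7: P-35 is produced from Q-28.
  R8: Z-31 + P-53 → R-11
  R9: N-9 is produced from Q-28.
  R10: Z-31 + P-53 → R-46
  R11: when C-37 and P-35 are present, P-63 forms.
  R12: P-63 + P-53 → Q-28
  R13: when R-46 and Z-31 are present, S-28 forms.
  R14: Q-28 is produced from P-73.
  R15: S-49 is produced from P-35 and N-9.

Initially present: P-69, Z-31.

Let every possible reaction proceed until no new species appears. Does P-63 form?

P-69 present → P-73 forms (R6).
P-69 present → T-37 forms (R4).
P-73 present → Q-28 forms (R14).
Q-28 present → P-35 forms (R7).
T-37 and P-35 present → C-37 forms (R3).
C-37 and P-35 present → P-63 forms (R11).

Yes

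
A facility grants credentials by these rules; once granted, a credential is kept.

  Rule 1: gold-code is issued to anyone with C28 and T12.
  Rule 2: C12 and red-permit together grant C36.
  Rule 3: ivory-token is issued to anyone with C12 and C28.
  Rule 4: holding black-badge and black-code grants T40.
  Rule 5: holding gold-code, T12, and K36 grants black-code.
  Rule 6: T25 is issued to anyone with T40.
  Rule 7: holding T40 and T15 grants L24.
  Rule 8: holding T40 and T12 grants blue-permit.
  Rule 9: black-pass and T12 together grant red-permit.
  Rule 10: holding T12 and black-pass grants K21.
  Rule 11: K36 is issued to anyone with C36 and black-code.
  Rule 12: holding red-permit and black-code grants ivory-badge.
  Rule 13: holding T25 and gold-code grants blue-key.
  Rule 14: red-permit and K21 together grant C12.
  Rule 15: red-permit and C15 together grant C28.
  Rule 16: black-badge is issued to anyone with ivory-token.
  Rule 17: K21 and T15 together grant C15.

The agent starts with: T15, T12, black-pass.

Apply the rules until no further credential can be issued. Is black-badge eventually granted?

Holding black-pass and T12 grants red-permit (Rule 9).
Holding T12 and black-pass grants K21 (Rule 10).
Holding red-permit and K21 grants C12 (Rule 14).
Holding K21 and T15 grants C15 (Rule 17).
Holding red-permit and C15 grants C28 (Rule 15).
Holding C12 and C28 grants ivory-token (Rule 3).
Holding ivory-token grants black-badge (Rule 16).

Yes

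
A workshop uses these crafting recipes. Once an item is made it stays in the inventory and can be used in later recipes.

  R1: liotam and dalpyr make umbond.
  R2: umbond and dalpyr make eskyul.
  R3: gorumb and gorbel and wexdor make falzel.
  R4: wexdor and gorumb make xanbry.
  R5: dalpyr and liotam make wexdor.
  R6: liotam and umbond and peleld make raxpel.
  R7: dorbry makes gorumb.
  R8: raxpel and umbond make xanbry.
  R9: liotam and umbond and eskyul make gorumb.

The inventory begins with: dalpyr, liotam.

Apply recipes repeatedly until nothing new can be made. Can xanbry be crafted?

dalpyr and liotam → wexdor (R5).
liotam and dalpyr → umbond (R1).
umbond and dalpyr → eskyul (R2).
liotam and umbond and eskyul → gorumb (R9).
Using R4, wexdor and gorumb make xanbry.

Yes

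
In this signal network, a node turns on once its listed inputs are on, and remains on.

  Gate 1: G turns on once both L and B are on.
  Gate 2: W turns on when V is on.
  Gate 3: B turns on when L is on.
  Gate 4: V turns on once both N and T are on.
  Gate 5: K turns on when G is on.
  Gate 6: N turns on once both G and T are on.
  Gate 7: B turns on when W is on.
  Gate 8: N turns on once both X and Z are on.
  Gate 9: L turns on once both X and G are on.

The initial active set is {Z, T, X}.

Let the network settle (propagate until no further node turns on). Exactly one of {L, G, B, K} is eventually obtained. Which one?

Gate 8: X and Z on → N on.
Gate 4: N and T on → V on.
Gate 2: V on → W on.
Gate 7: W on → B on.
G would need L and B (Gate 1), but L never turns on. L would need X and G (Gate 9), but G never turns on. K would need G (Gate 5), but G never turns on.

B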